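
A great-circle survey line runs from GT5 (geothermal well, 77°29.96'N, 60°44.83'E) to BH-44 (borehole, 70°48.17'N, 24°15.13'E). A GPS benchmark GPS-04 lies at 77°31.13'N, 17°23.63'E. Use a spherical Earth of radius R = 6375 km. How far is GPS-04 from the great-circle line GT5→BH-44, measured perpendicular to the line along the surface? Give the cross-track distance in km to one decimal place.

607.2 km

GT5: φ = +77.49933°, λ = +60.74717°
BH-44: φ = +70.80283°, λ = +24.25217°
GPS-04: φ = +77.51883°, λ = +17.39383°
δ₁₃ = central angle GT5→GPS-04 = 0.159948 rad  (haversine)
θ₁₃ = bearing GT5→GPS-04 = 291.323°,  θ₁₂ = bearing GT5→BH-44 = 254.657°
dₓₜ = R·arcsin(sin δ₁₃ · sin(θ₁₃ − θ₁₂)) = 6375·arcsin(0.15927·sin(36.666°)) = 607.226 km
|dₓₜ| = 607.226 km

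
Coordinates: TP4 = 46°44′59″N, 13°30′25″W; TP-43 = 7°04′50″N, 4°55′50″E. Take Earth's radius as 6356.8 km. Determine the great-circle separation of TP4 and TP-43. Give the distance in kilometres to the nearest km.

4738 km

TP4: φ = +46.74972°, λ = -13.50694°
TP-43: φ = +7.08056°, λ = +4.93056°
Δφ = -39.6692°,  Δλ = 18.4375°
a = sin²(Δφ/2) + cos φ₁ cos φ₂ sin²(Δλ/2) = 0.132580
c = 2·arcsin(√a) = 0.745365 rad = 42.7063°
d = R·c = 6356.8 × 0.745365 = 4738.1 km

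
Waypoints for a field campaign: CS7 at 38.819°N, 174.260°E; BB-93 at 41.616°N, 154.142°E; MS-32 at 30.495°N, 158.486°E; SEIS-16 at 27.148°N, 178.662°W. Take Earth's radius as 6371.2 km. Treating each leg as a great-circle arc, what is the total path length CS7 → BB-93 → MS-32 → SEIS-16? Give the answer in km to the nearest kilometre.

5282 km

CS7→BB-93: c = 0.271876 rad, d = 1732.17 km
BB-93→MS-32: c = 0.203469 rad, d = 1296.34 km
MS-32→SEIS-16: c = 0.353654 rad, d = 2253.20 km
Total = 1732.17 + 1296.34 + 2253.20 = 5281.72 km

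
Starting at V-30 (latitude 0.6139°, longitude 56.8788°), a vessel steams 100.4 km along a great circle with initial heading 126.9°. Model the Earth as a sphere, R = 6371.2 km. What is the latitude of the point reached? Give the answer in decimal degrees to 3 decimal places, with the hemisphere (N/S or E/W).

0.072°N

δ = d/R = 100.4/6371.2 = 0.015758 rad
φ₂ = arcsin(sin φ₁ cos δ + cos φ₁ sin δ cos θ)
   = arcsin(0.01071·0.99988 + 0.99994·0.01576·-0.60042) = 0.07175°
λ₂ = λ₁ + atan2(sin θ sin δ cos φ₁, cos δ − sin φ₁ sin φ₂) = 57.60082°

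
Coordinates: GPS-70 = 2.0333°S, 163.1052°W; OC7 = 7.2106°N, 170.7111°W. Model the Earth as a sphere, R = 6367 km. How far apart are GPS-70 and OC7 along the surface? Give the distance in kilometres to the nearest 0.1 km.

1329.1 km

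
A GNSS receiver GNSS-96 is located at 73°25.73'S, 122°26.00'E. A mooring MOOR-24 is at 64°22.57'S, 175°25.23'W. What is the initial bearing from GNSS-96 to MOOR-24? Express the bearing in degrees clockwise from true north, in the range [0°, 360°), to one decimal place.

GNSS-96: φ = -73.42883°, λ = +122.43333°
MOOR-24: φ = -64.37617°, λ = -175.42050°
Δλ = 62.1462°
y = sin Δλ · cos φ₂ = 0.382357
x = cos φ₁ sin φ₂ − sin φ₁ cos φ₂ cos Δλ = -0.063496
θ = atan2(y, x) = 99.4287° → 99.4287° (mod 360°)

99.4°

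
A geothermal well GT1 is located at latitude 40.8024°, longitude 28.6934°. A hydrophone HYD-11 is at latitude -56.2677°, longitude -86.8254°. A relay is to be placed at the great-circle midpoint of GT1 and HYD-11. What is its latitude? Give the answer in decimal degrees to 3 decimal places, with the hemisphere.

13.890°S

Bx = cos φ₂ cos Δλ = -0.239233,  By = cos φ₂ sin Δλ = -0.501139
φₘ = atan2(sin φ₁ + sin φ₂, √((cos φ₁ + Bx)² + By²)) = -13.89035°
λₘ = λ₁ + atan2(By, cos φ₁ + Bx) = -15.37344°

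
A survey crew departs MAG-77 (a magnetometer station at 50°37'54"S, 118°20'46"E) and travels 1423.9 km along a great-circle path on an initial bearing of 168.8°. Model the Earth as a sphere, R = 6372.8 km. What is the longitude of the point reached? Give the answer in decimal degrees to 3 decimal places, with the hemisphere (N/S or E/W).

123.803°E

MAG-77: φ = -50.63167°, λ = +118.34611°
δ = d/R = 1423.9/6372.8 = 0.223434 rad
φ₂ = arcsin(sin φ₁ cos δ + cos φ₁ sin δ cos θ)
   = arcsin(-0.77308·0.97514 + 0.63430·0.22158·-0.98096) = -63.09260°
λ₂ = λ₁ + atan2(sin θ sin δ cos φ₁, cos δ − sin φ₁ sin φ₂) = 123.80330°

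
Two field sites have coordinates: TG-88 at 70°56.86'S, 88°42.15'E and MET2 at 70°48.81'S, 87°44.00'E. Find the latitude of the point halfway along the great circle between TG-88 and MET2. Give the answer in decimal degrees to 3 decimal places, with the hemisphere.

70.881°S

TG-88: φ = -70.94767°, λ = +88.70250°
MET2: φ = -70.81350°, λ = +87.73333°
Bx = cos φ₂ cos Δλ = 0.328597,  By = cos φ₂ sin Δλ = -0.005559
φₘ = atan2(sin φ₁ + sin φ₂, √((cos φ₁ + Bx)² + By²)) = -70.88122°
λₘ = λ₁ + atan2(By, cos φ₁ + Bx) = 88.21628°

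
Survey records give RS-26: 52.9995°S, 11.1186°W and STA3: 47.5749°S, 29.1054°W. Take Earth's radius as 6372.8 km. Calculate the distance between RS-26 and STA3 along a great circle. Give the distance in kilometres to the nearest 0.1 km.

1408.4 km

Δφ = 5.4246°,  Δλ = -17.9868°
a = sin²(Δφ/2) + cos φ₁ cos φ₂ sin²(Δλ/2) = 0.012160
c = 2·arcsin(√a) = 0.220998 rad = 12.6623°
d = R·c = 6372.8 × 0.220998 = 1408.4 km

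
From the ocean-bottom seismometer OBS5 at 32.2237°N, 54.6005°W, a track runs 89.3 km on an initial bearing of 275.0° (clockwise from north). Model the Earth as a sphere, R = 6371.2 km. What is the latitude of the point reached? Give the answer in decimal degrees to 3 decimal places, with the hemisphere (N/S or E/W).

32.290°N

δ = d/R = 89.3/6371.2 = 0.014016 rad
φ₂ = arcsin(sin φ₁ cos δ + cos φ₁ sin δ cos θ)
   = arcsin(0.53323·0.99990 + 0.84597·0.01402·0.08716) = 32.29017°
λ₂ = λ₁ + atan2(sin θ sin δ cos φ₁, cos δ − sin φ₁ sin φ₂) = -55.54688°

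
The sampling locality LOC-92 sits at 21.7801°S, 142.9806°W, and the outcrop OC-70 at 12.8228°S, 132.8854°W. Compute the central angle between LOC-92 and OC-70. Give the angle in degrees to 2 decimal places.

13.15°

Δφ = 8.9573°,  Δλ = 10.0952°
a = sin²(Δφ/2) + cos φ₁ cos φ₂ sin²(Δλ/2) = 0.013107
c = 2·arcsin(√a) = 0.229474 rad = 13.1479°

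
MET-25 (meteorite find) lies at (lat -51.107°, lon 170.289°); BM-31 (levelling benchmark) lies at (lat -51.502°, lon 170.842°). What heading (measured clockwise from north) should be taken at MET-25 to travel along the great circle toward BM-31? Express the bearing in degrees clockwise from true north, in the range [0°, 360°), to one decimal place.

Δλ = 0.5530°
y = sin Δλ · cos φ₂ = 0.006008
x = cos φ₁ sin φ₂ − sin φ₁ cos φ₂ cos Δλ = -0.006917
θ = atan2(y, x) = 139.0214° → 139.0214° (mod 360°)

139.0°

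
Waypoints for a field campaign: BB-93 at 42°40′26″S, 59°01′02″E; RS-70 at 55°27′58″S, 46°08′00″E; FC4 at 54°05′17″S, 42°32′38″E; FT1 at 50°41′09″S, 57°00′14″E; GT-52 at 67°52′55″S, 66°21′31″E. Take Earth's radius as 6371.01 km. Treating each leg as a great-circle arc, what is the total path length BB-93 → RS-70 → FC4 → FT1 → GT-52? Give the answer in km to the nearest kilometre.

5003 km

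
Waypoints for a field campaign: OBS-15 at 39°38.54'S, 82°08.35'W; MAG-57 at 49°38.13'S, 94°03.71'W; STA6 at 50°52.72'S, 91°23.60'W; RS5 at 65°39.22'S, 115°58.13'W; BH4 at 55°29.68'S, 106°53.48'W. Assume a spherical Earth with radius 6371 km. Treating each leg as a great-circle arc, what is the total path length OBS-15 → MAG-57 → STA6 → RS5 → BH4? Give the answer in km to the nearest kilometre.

5074 km

OBS-15: φ = -39.64233°, λ = -82.13917°
MAG-57: φ = -49.63550°, λ = -94.06183°
STA6: φ = -50.87867°, λ = -91.39333°
RS5: φ = -65.65367°, λ = -115.96883°
BH4: φ = -55.49467°, λ = -106.89133°
OBS-15→MAG-57: c = 0.228224 rad, d = 1454.01 km
MAG-57→STA6: c = 0.036840 rad, d = 234.71 km
STA6→RS5: c = 0.338144 rad, d = 2154.32 km
RS5→BH4: c = 0.193187 rad, d = 1230.80 km
Total = 1454.01 + 234.71 + 2154.32 + 1230.80 = 5073.83 km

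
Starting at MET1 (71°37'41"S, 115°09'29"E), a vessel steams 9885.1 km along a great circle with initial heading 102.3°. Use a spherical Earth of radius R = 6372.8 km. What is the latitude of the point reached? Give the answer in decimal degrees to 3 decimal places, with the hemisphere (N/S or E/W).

4.921°S

MET1: φ = -71.62806°, λ = +115.15806°
δ = d/R = 9885.1/6372.8 = 1.551139 rad
φ₂ = arcsin(sin φ₁ cos δ + cos φ₁ sin δ cos θ)
   = arcsin(-0.94903·0.01966 + 0.31518·0.99981·-0.21303) = -4.92116°
λ₂ = λ₁ + atan2(sin θ sin δ cos φ₁, cos δ − sin φ₁ sin φ₂) = -143.50006°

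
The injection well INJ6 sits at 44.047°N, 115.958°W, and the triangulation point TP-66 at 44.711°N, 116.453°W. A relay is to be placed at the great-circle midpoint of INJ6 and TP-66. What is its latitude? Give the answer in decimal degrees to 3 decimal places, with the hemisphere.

44.379°N

Bx = cos φ₂ cos Δλ = 0.710638,  By = cos φ₂ sin Δλ = -0.006140
φₘ = atan2(sin φ₁ + sin φ₂, √((cos φ₁ + Bx)² + By²)) = 44.37927°
λₘ = λ₁ + atan2(By, cos φ₁ + Bx) = -116.20410°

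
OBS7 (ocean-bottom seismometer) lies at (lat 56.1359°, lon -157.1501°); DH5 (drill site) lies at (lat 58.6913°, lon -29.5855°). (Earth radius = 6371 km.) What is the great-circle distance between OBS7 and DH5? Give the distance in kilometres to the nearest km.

6427 km

Δφ = 2.5554°,  Δλ = 127.5646°
a = sin²(Δφ/2) + cos φ₁ cos φ₂ sin²(Δλ/2) = 0.233544
c = 2·arcsin(√a) = 1.008759 rad = 57.7976°
d = R·c = 6371 × 1.008759 = 6426.8 km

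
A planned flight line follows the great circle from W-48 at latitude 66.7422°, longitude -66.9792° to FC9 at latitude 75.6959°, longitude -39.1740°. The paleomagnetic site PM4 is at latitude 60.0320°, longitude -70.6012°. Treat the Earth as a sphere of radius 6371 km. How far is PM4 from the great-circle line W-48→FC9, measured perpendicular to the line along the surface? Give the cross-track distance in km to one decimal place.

225.6 km

δ₁₃ = central angle W-48→PM4 = 0.120440 rad  (haversine)
θ₁₃ = bearing W-48→PM4 = 195.227°,  θ₁₂ = bearing W-48→FC9 = 32.366°
dₓₜ = R·arcsin(sin δ₁₃ · sin(θ₁₃ − θ₁₂)) = 6371·arcsin(0.12015·sin(162.861°)) = 225.619 km
|dₓₜ| = 225.619 km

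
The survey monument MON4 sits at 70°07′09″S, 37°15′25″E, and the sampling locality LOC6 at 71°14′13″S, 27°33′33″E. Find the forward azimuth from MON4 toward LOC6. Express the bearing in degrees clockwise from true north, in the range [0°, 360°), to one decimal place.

246.3°

MON4: φ = -70.11917°, λ = +37.25694°
LOC6: φ = -71.23694°, λ = +27.55917°
Δλ = -9.6978°
y = sin Δλ · cos φ₂ = -0.054183
x = cos φ₁ sin φ₂ − sin φ₁ cos φ₂ cos Δλ = -0.023830
θ = atan2(y, x) = -113.7403° → 246.2597° (mod 360°)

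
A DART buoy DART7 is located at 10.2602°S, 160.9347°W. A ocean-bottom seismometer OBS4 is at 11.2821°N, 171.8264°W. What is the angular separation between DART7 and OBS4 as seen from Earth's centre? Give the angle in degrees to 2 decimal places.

24.11°

Δφ = 21.5423°,  Δλ = -10.8917°
a = sin²(Δφ/2) + cos φ₁ cos φ₂ sin²(Δλ/2) = 0.043618
c = 2·arcsin(√a) = 0.420798 rad = 24.1099°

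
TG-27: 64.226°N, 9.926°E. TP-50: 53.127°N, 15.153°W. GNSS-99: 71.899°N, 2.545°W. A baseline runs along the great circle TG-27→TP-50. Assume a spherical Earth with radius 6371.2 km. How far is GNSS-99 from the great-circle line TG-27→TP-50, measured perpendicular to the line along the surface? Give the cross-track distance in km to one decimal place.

991.9 km

δ₁₃ = central angle TG-27→GNSS-99 = 0.155987 rad  (haversine)
θ₁₃ = bearing TG-27→GNSS-99 = 334.414°,  θ₁₂ = bearing TG-27→TP-50 = 240.900°
dₓₜ = R·arcsin(sin δ₁₃ · sin(θ₁₃ − θ₁₂)) = 6371.2·arcsin(0.15536·sin(93.514°)) = 991.940 km
|dₓₜ| = 991.940 km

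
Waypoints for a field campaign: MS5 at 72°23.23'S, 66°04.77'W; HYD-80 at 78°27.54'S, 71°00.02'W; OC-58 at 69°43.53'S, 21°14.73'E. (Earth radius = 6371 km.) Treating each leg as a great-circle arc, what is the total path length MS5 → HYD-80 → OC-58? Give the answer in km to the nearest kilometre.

3313 km

MS5: φ = -72.38717°, λ = -66.07950°
HYD-80: φ = -78.45900°, λ = -71.00033°
OC-58: φ = -69.72550°, λ = +21.24550°
MS5→HYD-80: c = 0.108062 rad, d = 688.47 km
HYD-80→OC-58: c = 0.411902 rad, d = 2624.23 km
Total = 688.47 + 2624.23 = 3312.69 km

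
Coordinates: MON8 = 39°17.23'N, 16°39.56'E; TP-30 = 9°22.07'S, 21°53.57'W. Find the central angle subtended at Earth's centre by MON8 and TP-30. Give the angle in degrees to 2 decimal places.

MON8: φ = +39.28717°, λ = +16.65933°
TP-30: φ = -9.36783°, λ = -21.89283°
Δφ = -48.6550°,  Δλ = -38.5522°
a = sin²(Δφ/2) + cos φ₁ cos φ₂ sin²(Δλ/2) = 0.252928
c = 2·arcsin(√a) = 1.053945 rad = 60.3866°

60.39°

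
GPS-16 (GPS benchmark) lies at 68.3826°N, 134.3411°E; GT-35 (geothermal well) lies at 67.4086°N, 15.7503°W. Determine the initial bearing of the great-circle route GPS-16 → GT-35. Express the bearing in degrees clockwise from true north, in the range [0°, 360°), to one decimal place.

343.6°

Δλ = -150.0914°
y = sin Δλ · cos φ₂ = -0.191547
x = cos φ₁ sin φ₂ − sin φ₁ cos φ₂ cos Δλ = 0.649712
θ = atan2(y, x) = -16.4265° → 343.5735° (mod 360°)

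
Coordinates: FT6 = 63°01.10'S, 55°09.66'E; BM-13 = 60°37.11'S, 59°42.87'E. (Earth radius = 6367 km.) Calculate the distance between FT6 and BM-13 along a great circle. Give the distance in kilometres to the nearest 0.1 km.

FT6: φ = -63.01833°, λ = +55.16100°
BM-13: φ = -60.61850°, λ = +59.71450°
Δφ = 2.3998°,  Δλ = 4.5535°
a = sin²(Δφ/2) + cos φ₁ cos φ₂ sin²(Δλ/2) = 0.000790
c = 2·arcsin(√a) = 0.056215 rad = 3.2209°
d = R·c = 6367 × 0.056215 = 357.9 km

357.9 km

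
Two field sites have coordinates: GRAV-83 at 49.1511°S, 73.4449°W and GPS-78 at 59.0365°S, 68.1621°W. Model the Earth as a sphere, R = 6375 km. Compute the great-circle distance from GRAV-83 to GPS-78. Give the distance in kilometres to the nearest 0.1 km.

1151.8 km

Δφ = -9.8854°,  Δλ = 5.2828°
a = sin²(Δφ/2) + cos φ₁ cos φ₂ sin²(Δλ/2) = 0.008138
c = 2·arcsin(√a) = 0.180669 rad = 10.3516°
d = R·c = 6375 × 0.180669 = 1151.8 km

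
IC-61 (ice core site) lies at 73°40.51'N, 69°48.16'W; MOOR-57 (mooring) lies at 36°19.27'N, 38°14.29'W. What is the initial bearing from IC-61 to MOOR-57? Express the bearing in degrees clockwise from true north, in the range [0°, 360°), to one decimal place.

IC-61: φ = +73.67517°, λ = -69.80267°
MOOR-57: φ = +36.32117°, λ = -38.23817°
Δλ = 31.5645°
y = sin Δλ · cos φ₂ = 0.421755
x = cos φ₁ sin φ₂ − sin φ₁ cos φ₂ cos Δλ = -0.492340
θ = atan2(y, x) = 139.4155° → 139.4155° (mod 360°)

139.4°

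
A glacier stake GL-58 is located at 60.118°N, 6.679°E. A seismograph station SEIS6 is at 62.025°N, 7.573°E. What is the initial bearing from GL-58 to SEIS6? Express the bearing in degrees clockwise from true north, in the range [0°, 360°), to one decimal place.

12.4°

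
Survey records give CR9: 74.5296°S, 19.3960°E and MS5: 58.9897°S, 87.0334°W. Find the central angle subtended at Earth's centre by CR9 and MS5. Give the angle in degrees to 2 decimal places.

Δφ = 15.5399°,  Δλ = -106.4294°
a = sin²(Δφ/2) + cos φ₁ cos φ₂ sin²(Δλ/2) = 0.106423
c = 2·arcsin(√a) = 0.664616 rad = 38.0797°

38.08°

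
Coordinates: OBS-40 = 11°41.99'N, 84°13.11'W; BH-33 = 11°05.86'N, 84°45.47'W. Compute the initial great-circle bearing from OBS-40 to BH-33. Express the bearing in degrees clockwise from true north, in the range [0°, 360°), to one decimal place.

221.3°

OBS-40: φ = +11.69983°, λ = -84.21850°
BH-33: φ = +11.09767°, λ = -84.75783°
Δλ = -0.5393°
y = sin Δλ · cos φ₂ = -0.009237
x = cos φ₁ sin φ₂ − sin φ₁ cos φ₂ cos Δλ = -0.010501
θ = atan2(y, x) = -138.6636° → 221.3364° (mod 360°)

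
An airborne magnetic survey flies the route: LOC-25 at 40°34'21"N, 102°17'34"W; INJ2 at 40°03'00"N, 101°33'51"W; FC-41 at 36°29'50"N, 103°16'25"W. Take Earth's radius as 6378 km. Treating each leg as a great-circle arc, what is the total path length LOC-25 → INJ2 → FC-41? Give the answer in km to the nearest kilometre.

508 km

LOC-25: φ = +40.57250°, λ = -102.29278°
INJ2: φ = +40.05000°, λ = -101.56417°
FC-41: φ = +36.49722°, λ = -103.27361°
LOC-25→INJ2: c = 0.013311 rad, d = 84.90 km
INJ2→FC-41: c = 0.066280 rad, d = 422.73 km
Total = 84.90 + 422.73 = 507.63 km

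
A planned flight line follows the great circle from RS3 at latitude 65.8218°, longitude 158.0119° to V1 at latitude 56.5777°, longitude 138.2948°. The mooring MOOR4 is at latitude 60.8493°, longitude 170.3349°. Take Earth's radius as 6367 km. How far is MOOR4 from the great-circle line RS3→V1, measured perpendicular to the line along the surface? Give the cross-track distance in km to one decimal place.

δ₁₃ = central angle RS3→MOOR4 = 0.129398 rad  (haversine)
θ₁₃ = bearing RS3→MOOR4 = 126.326°,  θ₁₂ = bearing RS3→V1 = 234.781°
dₓₜ = R·arcsin(sin δ₁₃ · sin(θ₁₃ − θ₁₂)) = 6367·arcsin(0.12904·sin(-108.455°)) = -781.288 km
|dₓₜ| = 781.288 km

781.3 km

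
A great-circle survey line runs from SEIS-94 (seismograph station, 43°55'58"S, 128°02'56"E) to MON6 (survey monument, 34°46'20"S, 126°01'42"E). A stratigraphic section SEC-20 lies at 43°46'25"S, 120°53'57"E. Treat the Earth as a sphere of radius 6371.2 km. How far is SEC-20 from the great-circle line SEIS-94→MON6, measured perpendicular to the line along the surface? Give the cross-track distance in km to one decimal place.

565.3 km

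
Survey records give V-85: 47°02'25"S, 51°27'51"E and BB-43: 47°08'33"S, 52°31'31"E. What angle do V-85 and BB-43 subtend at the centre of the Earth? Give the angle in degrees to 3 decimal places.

V-85: φ = -47.04028°, λ = +51.46417°
BB-43: φ = -47.14250°, λ = +52.52528°
Δφ = -0.1022°,  Δλ = 1.0611°
a = sin²(Δφ/2) + cos φ₁ cos φ₂ sin²(Δλ/2) = 0.000041
c = 2·arcsin(√a) = 0.012734 rad = 0.7296°

0.730°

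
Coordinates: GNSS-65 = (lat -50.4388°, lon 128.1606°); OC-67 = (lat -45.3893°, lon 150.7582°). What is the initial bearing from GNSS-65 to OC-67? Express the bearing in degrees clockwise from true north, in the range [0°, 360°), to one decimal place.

80.2°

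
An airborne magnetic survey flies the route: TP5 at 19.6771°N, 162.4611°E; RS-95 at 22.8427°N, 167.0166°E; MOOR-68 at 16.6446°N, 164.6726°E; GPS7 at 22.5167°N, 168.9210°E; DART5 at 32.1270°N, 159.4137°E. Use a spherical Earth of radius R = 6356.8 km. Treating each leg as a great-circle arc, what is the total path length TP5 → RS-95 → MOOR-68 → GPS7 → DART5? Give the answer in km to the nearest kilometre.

TP5→RS-95: c = 0.092415 rad, d = 587.47 km
RS-95→MOOR-68: c = 0.114817 rad, d = 729.87 km
MOOR-68→GPS7: c = 0.124008 rad, d = 788.30 km
GPS7→DART5: c = 0.223080 rad, d = 1418.08 km
Total = 587.47 + 729.87 + 788.30 + 1418.08 = 3523.71 km

3524 km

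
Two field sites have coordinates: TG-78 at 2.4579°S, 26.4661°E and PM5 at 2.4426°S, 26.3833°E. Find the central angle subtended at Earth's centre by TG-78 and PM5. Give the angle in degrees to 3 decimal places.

0.084°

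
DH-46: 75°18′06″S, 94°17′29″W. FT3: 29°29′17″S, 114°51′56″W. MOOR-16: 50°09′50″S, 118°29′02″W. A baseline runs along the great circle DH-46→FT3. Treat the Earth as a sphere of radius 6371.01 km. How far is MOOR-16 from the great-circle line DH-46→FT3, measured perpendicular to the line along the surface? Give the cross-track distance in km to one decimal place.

DH-46: φ = -75.30167°, λ = -94.29139°
FT3: φ = -29.48806°, λ = -114.86556°
MOOR-16: φ = -50.16389°, λ = -118.48389°
δ₁₃ = central angle DH-46→MOOR-16 = 0.471223 rad  (haversine)
θ₁₃ = bearing DH-46→MOOR-16 = 324.672°,  θ₁₂ = bearing DH-46→FT3 = 335.245°
dₓₜ = R·arcsin(sin δ₁₃ · sin(θ₁₃ − θ₁₂)) = 6371.01·arcsin(0.45398·sin(-10.573°)) = -531.316 km
|dₓₜ| = 531.316 km

531.3 km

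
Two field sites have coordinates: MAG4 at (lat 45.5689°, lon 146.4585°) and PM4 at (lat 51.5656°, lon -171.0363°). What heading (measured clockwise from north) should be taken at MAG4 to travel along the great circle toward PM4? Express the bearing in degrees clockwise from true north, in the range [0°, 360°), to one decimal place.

Δλ = 42.5052°
y = sin Δλ · cos φ₂ = 0.420001
x = cos φ₁ sin φ₂ − sin φ₁ cos φ₂ cos Δλ = 0.221119
θ = atan2(y, x) = 62.2344° → 62.2344° (mod 360°)

62.2°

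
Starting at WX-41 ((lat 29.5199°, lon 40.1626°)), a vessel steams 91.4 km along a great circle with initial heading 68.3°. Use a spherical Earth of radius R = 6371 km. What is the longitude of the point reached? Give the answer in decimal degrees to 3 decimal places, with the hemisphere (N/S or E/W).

41.043°E

δ = d/R = 91.4/6371 = 0.014346 rad
φ₂ = arcsin(sin φ₁ cos δ + cos φ₁ sin δ cos θ)
   = arcsin(0.49273·0.99990 + 0.87018·0.01435·0.36975) = 29.82092°
λ₂ = λ₁ + atan2(sin θ sin δ cos φ₁, cos δ − sin φ₁ sin φ₂) = 41.04290°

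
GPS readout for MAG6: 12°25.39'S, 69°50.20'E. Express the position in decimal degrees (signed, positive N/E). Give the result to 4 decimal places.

lat: 12.4232° S → -12.4232°
lon: 69.8367° E → +69.8367°

-12.4232°, +69.8367°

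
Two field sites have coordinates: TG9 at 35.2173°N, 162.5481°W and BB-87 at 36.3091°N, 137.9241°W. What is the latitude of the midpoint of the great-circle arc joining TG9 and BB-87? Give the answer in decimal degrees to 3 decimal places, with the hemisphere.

Bx = cos φ₂ cos Δλ = 0.732553,  By = cos φ₂ sin Δλ = 0.335760
φₘ = atan2(sin φ₁ + sin φ₂, √((cos φ₁ + Bx)² + By²)) = 36.39767°
λₘ = λ₁ + atan2(By, cos φ₁ + Bx) = -150.32192°

36.398°N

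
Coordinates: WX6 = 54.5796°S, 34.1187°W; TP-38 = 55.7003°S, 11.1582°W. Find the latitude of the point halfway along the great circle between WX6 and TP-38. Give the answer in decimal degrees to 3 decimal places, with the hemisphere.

Bx = cos φ₂ cos Δλ = 0.518876,  By = cos φ₂ sin Δλ = 0.219828
φₘ = atan2(sin φ₁ + sin φ₂, √((cos φ₁ + Bx)² + By²)) = -55.68098°
λₘ = λ₁ + atan2(By, cos φ₁ + Bx) = -22.80183°

55.681°S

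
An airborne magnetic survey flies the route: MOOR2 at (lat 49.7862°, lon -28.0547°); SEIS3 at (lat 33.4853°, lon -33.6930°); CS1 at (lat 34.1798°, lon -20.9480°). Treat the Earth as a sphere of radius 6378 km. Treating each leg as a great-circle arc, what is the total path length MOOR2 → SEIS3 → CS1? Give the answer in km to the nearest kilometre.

3053 km

MOOR2→SEIS3: c = 0.293643 rad, d = 1872.86 km
SEIS3→CS1: c = 0.185052 rad, d = 1180.26 km
Total = 1872.86 + 1180.26 = 3053.12 km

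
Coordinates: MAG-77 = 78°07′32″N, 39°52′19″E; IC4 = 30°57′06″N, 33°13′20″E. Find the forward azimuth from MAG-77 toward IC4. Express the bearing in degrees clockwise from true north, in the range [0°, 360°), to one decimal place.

187.8°

MAG-77: φ = +78.12556°, λ = +39.87194°
IC4: φ = +30.95167°, λ = +33.22222°
Δλ = -6.6497°
y = sin Δλ · cos φ₂ = -0.099310
x = cos φ₁ sin φ₂ − sin φ₁ cos φ₂ cos Δλ = -0.727774
θ = atan2(y, x) = -172.2296° → 187.7704° (mod 360°)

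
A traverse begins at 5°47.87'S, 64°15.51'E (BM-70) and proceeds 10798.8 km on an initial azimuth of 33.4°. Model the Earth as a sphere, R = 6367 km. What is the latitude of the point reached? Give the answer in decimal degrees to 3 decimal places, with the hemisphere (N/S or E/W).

BM-70: φ = -5.79783°, λ = +64.25850°
δ = d/R = 10798.8/6367 = 1.696058 rad
φ₂ = arcsin(sin φ₁ cos δ + cos φ₁ sin δ cos θ)
   = arcsin(-0.10102·-0.12493 + 0.99488·0.99217·0.83485) = 56.79226°
λ₂ = λ₁ + atan2(sin θ sin δ cos φ₁, cos δ − sin φ₁ sin φ₂) = 158.51198°

56.792°N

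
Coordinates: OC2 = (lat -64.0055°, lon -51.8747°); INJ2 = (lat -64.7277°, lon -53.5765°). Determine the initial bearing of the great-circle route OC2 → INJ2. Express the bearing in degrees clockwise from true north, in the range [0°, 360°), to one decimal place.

Δλ = -1.7018°
y = sin Δλ · cos φ₂ = -0.012679
x = cos φ₁ sin φ₂ − sin φ₁ cos φ₂ cos Δλ = -0.012774
θ = atan2(y, x) = -135.2142° → 224.7858° (mod 360°)

224.8°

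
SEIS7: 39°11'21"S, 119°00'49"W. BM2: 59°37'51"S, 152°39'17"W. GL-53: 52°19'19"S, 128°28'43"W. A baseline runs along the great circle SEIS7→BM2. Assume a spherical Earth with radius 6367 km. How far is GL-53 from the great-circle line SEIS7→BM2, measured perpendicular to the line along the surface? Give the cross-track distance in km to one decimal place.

SEIS7: φ = -39.18917°, λ = -119.01361°
BM2: φ = -59.63083°, λ = -152.65472°
GL-53: φ = -52.32194°, λ = -128.47861°
δ₁₃ = central angle SEIS7→GL-53 = 0.256054 rad  (haversine)
θ₁₃ = bearing SEIS7→GL-53 = 203.382°,  θ₁₂ = bearing SEIS7→BM2 = 214.815°
dₓₜ = R·arcsin(sin δ₁₃ · sin(θ₁₃ − θ₁₂)) = 6367·arcsin(0.25327·sin(-11.433°)) = -319.766 km
|dₓₜ| = 319.766 km

319.8 km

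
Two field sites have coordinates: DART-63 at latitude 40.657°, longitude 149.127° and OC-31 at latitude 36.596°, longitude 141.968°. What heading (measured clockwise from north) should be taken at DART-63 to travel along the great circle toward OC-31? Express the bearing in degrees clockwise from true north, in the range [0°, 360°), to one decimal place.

236.3°

Δλ = -7.1590°
y = sin Δλ · cos φ₂ = -0.100055
x = cos φ₁ sin φ₂ − sin φ₁ cos φ₂ cos Δλ = -0.066741
θ = atan2(y, x) = -123.7049° → 236.2951° (mod 360°)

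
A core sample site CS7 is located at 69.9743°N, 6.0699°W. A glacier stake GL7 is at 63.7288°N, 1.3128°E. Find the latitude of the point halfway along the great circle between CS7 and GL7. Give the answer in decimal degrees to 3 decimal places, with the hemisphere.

66.894°N

Bx = cos φ₂ cos Δλ = 0.438951,  By = cos φ₂ sin Δλ = 0.056875
φₘ = atan2(sin φ₁ + sin φ₂, √((cos φ₁ + Bx)² + By²)) = 66.89383°
λₘ = λ₁ + atan2(By, cos φ₁ + Bx) = -1.90687°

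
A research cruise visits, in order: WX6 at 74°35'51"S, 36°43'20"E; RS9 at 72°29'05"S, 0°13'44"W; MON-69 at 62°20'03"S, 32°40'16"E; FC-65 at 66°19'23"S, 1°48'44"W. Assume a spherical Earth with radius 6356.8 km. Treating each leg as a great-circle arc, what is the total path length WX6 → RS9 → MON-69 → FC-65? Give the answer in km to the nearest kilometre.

4615 km

WX6: φ = -74.59750°, λ = +36.72222°
RS9: φ = -72.48472°, λ = -0.22889°
MON-69: φ = -62.33417°, λ = +32.67111°
FC-65: φ = -66.32306°, λ = -1.81222°
WX6→RS9: c = 0.183203 rad, d = 1164.58 km
RS9→MON-69: c = 0.276794 rad, d = 1759.52 km
MON-69→FC-65: c = 0.266057 rad, d = 1691.27 km
Total = 1164.58 + 1759.52 + 1691.27 = 4615.38 km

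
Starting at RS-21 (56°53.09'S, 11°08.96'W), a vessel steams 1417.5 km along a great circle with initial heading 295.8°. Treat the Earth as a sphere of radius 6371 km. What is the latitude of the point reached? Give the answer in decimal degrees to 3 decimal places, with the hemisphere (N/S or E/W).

49.859°S

RS-21: φ = -56.88483°, λ = -11.14933°
δ = d/R = 1417.5/6371 = 0.222493 rad
φ₂ = arcsin(sin φ₁ cos δ + cos φ₁ sin δ cos θ)
   = arcsin(-0.83757·0.97535 + 0.54632·0.22066·0.43523) = -49.85898°
λ₂ = λ₁ + atan2(sin θ sin δ cos φ₁, cos δ − sin φ₁ sin φ₂) = -29.09807°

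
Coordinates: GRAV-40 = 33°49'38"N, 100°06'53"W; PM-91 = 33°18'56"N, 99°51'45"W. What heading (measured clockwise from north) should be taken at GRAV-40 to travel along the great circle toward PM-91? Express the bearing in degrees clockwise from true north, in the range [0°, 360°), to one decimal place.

157.6°

GRAV-40: φ = +33.82722°, λ = -100.11472°
PM-91: φ = +33.31556°, λ = -99.86250°
Δλ = 0.2522°
y = sin Δλ · cos φ₂ = 0.003679
x = cos φ₁ sin φ₂ − sin φ₁ cos φ₂ cos Δλ = -0.008926
θ = atan2(y, x) = 157.6013° → 157.6013° (mod 360°)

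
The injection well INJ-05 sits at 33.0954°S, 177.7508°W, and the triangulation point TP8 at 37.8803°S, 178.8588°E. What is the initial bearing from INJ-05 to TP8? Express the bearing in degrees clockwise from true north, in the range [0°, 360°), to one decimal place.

209.0°

Δλ = -3.3904°
y = sin Δλ · cos φ₂ = -0.046678
x = cos φ₁ sin φ₂ − sin φ₁ cos φ₂ cos Δλ = -0.084170
θ = atan2(y, x) = -150.9884° → 209.0116° (mod 360°)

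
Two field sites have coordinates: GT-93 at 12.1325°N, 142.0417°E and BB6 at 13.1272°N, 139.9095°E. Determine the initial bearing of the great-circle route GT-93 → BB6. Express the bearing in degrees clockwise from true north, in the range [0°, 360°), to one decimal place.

295.8°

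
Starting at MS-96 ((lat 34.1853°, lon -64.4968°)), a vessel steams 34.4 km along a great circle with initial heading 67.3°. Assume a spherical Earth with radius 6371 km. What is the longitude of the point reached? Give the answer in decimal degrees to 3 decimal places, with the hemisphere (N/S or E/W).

δ = d/R = 34.4/6371 = 0.005399 rad
φ₂ = arcsin(sin φ₁ cos δ + cos φ₁ sin δ cos θ)
   = arcsin(0.56187·0.99999 + 0.82722·0.00540·0.38591) = 34.30420°
λ₂ = λ₁ + atan2(sin θ sin δ cos φ₁, cos δ − sin φ₁ sin φ₂) = -64.15130°

64.151°W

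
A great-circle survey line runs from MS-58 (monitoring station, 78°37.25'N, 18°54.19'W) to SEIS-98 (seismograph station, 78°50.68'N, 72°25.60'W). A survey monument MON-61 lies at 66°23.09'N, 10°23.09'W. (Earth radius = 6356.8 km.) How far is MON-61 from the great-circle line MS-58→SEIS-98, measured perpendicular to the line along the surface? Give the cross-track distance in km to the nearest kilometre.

1001 km

MS-58: φ = +78.62083°, λ = -18.90317°
SEIS-98: φ = +78.84467°, λ = -72.42667°
MON-61: φ = +66.38483°, λ = -10.38483°
δ₁₃ = central angle MS-58→MON-61 = 0.217634 rad  (haversine)
θ₁₃ = bearing MS-58→MON-61 = 164.049°,  θ₁₂ = bearing MS-58→SEIS-98 = 297.452°
dₓₜ = R·arcsin(sin δ₁₃ · sin(θ₁₃ − θ₁₂)) = 6356.8·arcsin(0.21592·sin(-133.403°)) = -1001.360 km
|dₓₜ| = 1001.360 km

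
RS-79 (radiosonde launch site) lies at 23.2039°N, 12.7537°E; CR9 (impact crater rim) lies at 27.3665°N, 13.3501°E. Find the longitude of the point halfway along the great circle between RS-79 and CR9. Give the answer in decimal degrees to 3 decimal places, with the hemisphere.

13.047°E

Bx = cos φ₂ cos Δλ = 0.888036,  By = cos φ₂ sin Δλ = 0.009244
φₘ = atan2(sin φ₁ + sin φ₂, √((cos φ₁ + Bx)² + By²)) = 25.28550°
λₘ = λ₁ + atan2(By, cos φ₁ + Bx) = 13.04678°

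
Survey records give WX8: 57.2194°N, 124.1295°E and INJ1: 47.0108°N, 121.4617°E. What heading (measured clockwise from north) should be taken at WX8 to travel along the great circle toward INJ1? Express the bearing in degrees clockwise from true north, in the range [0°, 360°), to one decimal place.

Δλ = -2.6678°
y = sin Δλ · cos φ₂ = -0.031737
x = cos φ₁ sin φ₂ − sin φ₁ cos φ₂ cos Δλ = -0.176611
θ = atan2(y, x) = -169.8126° → 190.1874° (mod 360°)

190.2°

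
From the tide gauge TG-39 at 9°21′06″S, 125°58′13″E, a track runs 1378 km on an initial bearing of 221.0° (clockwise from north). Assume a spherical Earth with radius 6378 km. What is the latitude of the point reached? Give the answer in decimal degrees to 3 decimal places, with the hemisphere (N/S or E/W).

TG-39: φ = -9.35167°, λ = +125.97028°
δ = d/R = 1378/6378 = 0.216055 rad
φ₂ = arcsin(sin φ₁ cos δ + cos φ₁ sin δ cos θ)
   = arcsin(-0.16249·0.97675 + 0.98671·0.21438·-0.75471) = -18.56370°
λ₂ = λ₁ + atan2(sin θ sin δ cos φ₁, cos δ − sin φ₁ sin φ₂) = 117.43814°

18.564°S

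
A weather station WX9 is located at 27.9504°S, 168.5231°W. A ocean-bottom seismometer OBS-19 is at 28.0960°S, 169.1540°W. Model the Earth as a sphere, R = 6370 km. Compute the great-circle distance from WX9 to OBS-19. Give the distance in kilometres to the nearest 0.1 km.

64.0 km

Δφ = -0.1456°,  Δλ = -0.6309°
a = sin²(Δφ/2) + cos φ₁ cos φ₂ sin²(Δλ/2) = 0.000025
c = 2·arcsin(√a) = 0.010047 rad = 0.5756°
d = R·c = 6370 × 0.010047 = 64.0 km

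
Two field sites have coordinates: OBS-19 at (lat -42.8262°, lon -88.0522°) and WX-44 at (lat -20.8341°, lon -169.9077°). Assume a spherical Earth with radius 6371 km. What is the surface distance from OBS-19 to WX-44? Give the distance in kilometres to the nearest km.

7805 km

Δφ = 21.9921°,  Δλ = -81.8555°
a = sin²(Δφ/2) + cos φ₁ cos φ₂ sin²(Δλ/2) = 0.330559
c = 2·arcsin(√a) = 1.225069 rad = 70.1913°
d = R·c = 6371 × 1.225069 = 7804.9 km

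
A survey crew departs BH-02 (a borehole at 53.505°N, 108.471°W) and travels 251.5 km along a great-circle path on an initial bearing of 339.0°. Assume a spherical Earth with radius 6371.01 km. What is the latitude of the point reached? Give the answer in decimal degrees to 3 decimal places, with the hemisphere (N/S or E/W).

δ = d/R = 251.5/6371.01 = 0.039476 rad
φ₂ = arcsin(sin φ₁ cos δ + cos φ₁ sin δ cos θ)
   = arcsin(0.80391·0.99922 + 0.59475·0.03947·0.93358) = 55.60833°
λ₂ = λ₁ + atan2(sin θ sin δ cos φ₁, cos δ − sin φ₁ sin φ₂) = -109.90577°

55.608°N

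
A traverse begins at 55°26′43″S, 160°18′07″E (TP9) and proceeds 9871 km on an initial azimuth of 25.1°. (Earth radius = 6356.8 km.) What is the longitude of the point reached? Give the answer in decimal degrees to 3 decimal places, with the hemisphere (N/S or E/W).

170.401°W

TP9: φ = -55.44528°, λ = +160.30194°
δ = d/R = 9871/6356.8 = 1.552825 rad
φ₂ = arcsin(sin φ₁ cos δ + cos φ₁ sin δ cos θ)
   = arcsin(-0.82358·0.01797 + 0.56719·0.99984·0.90557) = 29.91731°
λ₂ = λ₁ + atan2(sin θ sin δ cos φ₁, cos δ − sin φ₁ sin φ₂) = -170.40104°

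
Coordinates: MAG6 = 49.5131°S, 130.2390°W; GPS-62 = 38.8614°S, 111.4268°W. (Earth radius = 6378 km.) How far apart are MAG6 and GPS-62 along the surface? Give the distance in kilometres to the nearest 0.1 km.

Δφ = 10.6517°,  Δλ = 18.8122°
a = sin²(Δφ/2) + cos φ₁ cos φ₂ sin²(Δλ/2) = 0.022119
c = 2·arcsin(√a) = 0.298557 rad = 17.1061°
d = R·c = 6378 × 0.298557 = 1904.2 km

1904.2 km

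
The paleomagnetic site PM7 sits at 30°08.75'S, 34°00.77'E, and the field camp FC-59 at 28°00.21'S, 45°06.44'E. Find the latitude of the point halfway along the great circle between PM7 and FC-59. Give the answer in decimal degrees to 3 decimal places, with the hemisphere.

PM7: φ = -30.14583°, λ = +34.01283°
FC-59: φ = -28.00350°, λ = +45.10733°
Bx = cos φ₂ cos Δλ = 0.866418,  By = cos φ₂ sin Δλ = 0.169898
φₘ = atan2(sin φ₁ + sin φ₂, √((cos φ₁ + Bx)² + By²)) = -29.18903°
λₘ = λ₁ + atan2(By, cos φ₁ + Bx) = 39.61793°

29.189°S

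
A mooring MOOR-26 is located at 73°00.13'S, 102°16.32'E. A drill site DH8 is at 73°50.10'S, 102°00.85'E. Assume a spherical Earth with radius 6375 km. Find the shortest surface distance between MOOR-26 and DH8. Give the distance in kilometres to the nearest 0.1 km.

MOOR-26: φ = -73.00217°, λ = +102.27200°
DH8: φ = -73.83500°, λ = +102.01417°
Δφ = -0.8328°,  Δλ = -0.2578°
a = sin²(Δφ/2) + cos φ₁ cos φ₂ sin²(Δλ/2) = 0.000053
c = 2·arcsin(√a) = 0.014592 rad = 0.8361°
d = R·c = 6375 × 0.014592 = 93.0 km

93.0 km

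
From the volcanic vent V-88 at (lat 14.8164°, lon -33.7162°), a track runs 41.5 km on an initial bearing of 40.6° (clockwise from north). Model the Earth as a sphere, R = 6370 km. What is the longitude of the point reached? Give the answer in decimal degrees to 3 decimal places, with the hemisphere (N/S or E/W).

33.465°W

δ = d/R = 41.5/6370 = 0.006515 rad
φ₂ = arcsin(sin φ₁ cos δ + cos φ₁ sin δ cos θ)
   = arcsin(0.25572·0.99998 + 0.96675·0.00651·0.75927) = 15.09968°
λ₂ = λ₁ + atan2(sin θ sin δ cos φ₁, cos δ − sin φ₁ sin φ₂) = -33.46459°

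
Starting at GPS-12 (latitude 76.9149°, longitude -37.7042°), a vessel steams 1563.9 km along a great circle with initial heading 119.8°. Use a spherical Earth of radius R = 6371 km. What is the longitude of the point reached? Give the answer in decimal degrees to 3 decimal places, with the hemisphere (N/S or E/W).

δ = d/R = 1563.9/6371 = 0.245472 rad
φ₂ = arcsin(sin φ₁ cos δ + cos φ₁ sin δ cos θ)
   = arcsin(0.97403·0.97002 + 0.22640·0.24301·-0.49697) = 66.56237°
λ₂ = λ₁ + atan2(sin θ sin δ cos φ₁, cos δ − sin φ₁ sin φ₂) = -5.68664°

5.687°W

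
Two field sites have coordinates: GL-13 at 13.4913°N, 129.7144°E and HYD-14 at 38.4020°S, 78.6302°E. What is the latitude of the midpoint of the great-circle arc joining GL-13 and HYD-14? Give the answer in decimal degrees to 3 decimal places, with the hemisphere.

13.738°S

Bx = cos φ₂ cos Δλ = 0.492285,  By = cos φ₂ sin Δλ = -0.609751
φₘ = atan2(sin φ₁ + sin φ₂, √((cos φ₁ + Bx)² + By²)) = -13.73818°
λₘ = λ₁ + atan2(By, cos φ₁ + Bx) = 107.11241°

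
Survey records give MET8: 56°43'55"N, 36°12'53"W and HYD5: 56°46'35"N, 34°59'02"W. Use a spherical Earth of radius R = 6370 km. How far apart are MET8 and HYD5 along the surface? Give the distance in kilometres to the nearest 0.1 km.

MET8: φ = +56.73194°, λ = -36.21472°
HYD5: φ = +56.77639°, λ = -34.98389°
Δφ = 0.0444°,  Δλ = 1.2308°
a = sin²(Δφ/2) + cos φ₁ cos φ₂ sin²(Δλ/2) = 0.000035
c = 2·arcsin(√a) = 0.011803 rad = 0.6762°
d = R·c = 6370 × 0.011803 = 75.2 km

75.2 km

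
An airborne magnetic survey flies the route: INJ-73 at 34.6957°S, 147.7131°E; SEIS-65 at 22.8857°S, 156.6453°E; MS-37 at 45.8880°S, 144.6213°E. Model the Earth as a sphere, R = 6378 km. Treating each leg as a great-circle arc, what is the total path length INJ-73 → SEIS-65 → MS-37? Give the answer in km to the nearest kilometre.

INJ-73→SEIS-65: c = 0.247019 rad, d = 1575.49 km
SEIS-65→MS-37: c = 0.436067 rad, d = 2781.23 km
Total = 1575.49 + 2781.23 = 4356.72 km

4357 km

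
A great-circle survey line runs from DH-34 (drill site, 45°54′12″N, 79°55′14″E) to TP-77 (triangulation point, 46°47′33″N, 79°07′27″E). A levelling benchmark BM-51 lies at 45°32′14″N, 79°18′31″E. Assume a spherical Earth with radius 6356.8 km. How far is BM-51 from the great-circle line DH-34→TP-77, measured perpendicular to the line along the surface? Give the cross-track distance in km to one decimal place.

DH-34: φ = +45.90333°, λ = +79.92056°
TP-77: φ = +46.79250°, λ = +79.12417°
BM-51: φ = +45.53722°, λ = +79.30861°
δ₁₃ = central angle DH-34→BM-51 = 0.009820 rad  (haversine)
θ₁₃ = bearing DH-34→BM-51 = 229.625°,  θ₁₂ = bearing DH-34→TP-77 = 328.561°
dₓₜ = R·arcsin(sin δ₁₃ · sin(θ₁₃ − θ₁₂)) = 6356.8·arcsin(0.00982·sin(-98.936°)) = -61.666 km
|dₓₜ| = 61.666 km

61.7 km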